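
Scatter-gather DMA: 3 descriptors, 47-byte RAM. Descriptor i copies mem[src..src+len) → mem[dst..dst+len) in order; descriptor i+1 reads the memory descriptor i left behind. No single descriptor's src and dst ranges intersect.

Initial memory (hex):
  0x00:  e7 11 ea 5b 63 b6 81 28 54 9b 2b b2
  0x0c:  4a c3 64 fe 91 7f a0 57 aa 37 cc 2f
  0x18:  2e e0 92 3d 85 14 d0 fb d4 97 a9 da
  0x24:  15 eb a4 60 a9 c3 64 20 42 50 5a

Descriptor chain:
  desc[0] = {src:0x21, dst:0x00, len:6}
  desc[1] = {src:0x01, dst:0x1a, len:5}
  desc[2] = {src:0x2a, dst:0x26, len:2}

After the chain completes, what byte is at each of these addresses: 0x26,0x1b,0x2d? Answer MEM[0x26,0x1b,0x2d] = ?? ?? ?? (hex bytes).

MEM[0x26,0x1b,0x2d] = 64 da 50

  after D0: wrote 6B at 0x00 = 97a9da15eba4
  after D1: wrote 5B at 0x1a = a9da15eba4
  after D2: wrote 2B at 0x26 = 6420
query mem[0x26]=0x64, mem[0x1b]=0xda, mem[0x2d]=0x50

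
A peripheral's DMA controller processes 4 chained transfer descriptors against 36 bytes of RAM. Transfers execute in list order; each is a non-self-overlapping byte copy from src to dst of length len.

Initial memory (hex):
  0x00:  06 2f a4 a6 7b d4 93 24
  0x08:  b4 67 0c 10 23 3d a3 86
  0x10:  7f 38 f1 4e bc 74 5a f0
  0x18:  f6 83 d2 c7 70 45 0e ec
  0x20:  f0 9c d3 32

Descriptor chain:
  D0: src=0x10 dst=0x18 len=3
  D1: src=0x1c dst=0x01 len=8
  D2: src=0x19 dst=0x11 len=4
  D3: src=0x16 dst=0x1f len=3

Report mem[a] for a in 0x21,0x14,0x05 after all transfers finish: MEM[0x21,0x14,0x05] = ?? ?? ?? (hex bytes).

[0] 0x10->0x18 len=3 : 7f 38 f1
[1] 0x1c->0x01 len=8 : 70 45 0e ec f0 9c d3 32
[2] 0x19->0x11 len=4 : 38 f1 c7 70
[3] 0x16->0x1f len=3 : 5a f0 7f
query mem[0x21]=0x7f, mem[0x14]=0x70, mem[0x05]=0xf0

MEM[0x21,0x14,0x05] = 7f 70 f0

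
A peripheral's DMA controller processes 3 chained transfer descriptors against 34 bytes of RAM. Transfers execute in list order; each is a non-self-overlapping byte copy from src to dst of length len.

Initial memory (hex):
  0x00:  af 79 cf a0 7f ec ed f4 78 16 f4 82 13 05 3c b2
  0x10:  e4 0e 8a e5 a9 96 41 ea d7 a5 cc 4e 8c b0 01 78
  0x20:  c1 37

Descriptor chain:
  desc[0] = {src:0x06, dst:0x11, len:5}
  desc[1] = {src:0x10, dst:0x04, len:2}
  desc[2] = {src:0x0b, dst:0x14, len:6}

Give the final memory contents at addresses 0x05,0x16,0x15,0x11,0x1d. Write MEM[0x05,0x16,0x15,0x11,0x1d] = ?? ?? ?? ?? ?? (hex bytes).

MEM[0x05,0x16,0x15,0x11,0x1d] = ed 05 13 ed b0

D0: mem[0x11..0x15] <- [ed f4 78 16 f4]
D1: mem[0x04..0x05] <- [e4 ed]
D2: mem[0x14..0x19] <- [82 13 05 3c b2 e4]
query mem[0x05]=0xed, mem[0x16]=0x05, mem[0x15]=0x13, mem[0x11]=0xed, mem[0x1d]=0xb0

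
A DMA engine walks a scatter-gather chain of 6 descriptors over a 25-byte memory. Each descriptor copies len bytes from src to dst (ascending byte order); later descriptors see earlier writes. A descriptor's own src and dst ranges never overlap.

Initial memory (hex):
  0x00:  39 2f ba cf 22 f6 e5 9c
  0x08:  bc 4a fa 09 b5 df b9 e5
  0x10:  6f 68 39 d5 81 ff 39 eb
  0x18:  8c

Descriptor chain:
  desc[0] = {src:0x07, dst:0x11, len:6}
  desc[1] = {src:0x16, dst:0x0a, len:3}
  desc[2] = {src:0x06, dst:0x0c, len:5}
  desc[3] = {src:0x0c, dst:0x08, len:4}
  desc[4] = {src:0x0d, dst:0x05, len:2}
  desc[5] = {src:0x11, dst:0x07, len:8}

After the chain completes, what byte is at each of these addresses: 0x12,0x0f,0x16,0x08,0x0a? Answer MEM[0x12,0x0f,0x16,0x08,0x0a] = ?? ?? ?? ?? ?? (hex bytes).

MEM[0x12,0x0f,0x16,0x08,0x0a] = bc 4a b5 bc fa

#0 dst[0x11+6] := {0x9c,0xbc,0x4a,0xfa,0x09,0xb5}
#1 dst[0x0a+3] := {0xb5,0xeb,0x8c}
#2 dst[0x0c+5] := {0xe5,0x9c,0xbc,0x4a,0xb5}
#3 dst[0x08+4] := {0xe5,0x9c,0xbc,0x4a}
#4 dst[0x05+2] := {0x9c,0xbc}
#5 dst[0x07+8] := {0x9c,0xbc,0x4a,0xfa,0x09,0xb5,0xeb,0x8c}
query mem[0x12]=0xbc, mem[0x0f]=0x4a, mem[0x16]=0xb5, mem[0x08]=0xbc, mem[0x0a]=0xfa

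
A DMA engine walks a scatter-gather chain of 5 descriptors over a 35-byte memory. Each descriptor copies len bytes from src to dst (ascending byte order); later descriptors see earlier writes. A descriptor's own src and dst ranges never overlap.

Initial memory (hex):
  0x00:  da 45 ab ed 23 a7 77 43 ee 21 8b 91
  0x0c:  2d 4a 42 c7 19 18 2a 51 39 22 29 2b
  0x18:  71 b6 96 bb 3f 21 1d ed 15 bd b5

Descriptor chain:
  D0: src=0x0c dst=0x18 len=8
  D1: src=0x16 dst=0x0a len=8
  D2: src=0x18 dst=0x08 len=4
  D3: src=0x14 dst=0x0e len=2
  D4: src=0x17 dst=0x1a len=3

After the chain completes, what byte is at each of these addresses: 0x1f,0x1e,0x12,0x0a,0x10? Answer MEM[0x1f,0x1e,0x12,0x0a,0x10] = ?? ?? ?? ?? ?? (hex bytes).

D0: mem[0x18..0x1f] <- [2d 4a 42 c7 19 18 2a 51]
D1: mem[0x0a..0x11] <- [29 2b 2d 4a 42 c7 19 18]
D2: mem[0x08..0x0b] <- [2d 4a 42 c7]
D3: mem[0x0e..0x0f] <- [39 22]
D4: mem[0x1a..0x1c] <- [2b 2d 4a]
query mem[0x1f]=0x51, mem[0x1e]=0x2a, mem[0x12]=0x2a, mem[0x0a]=0x42, mem[0x10]=0x19

MEM[0x1f,0x1e,0x12,0x0a,0x10] = 51 2a 2a 42 19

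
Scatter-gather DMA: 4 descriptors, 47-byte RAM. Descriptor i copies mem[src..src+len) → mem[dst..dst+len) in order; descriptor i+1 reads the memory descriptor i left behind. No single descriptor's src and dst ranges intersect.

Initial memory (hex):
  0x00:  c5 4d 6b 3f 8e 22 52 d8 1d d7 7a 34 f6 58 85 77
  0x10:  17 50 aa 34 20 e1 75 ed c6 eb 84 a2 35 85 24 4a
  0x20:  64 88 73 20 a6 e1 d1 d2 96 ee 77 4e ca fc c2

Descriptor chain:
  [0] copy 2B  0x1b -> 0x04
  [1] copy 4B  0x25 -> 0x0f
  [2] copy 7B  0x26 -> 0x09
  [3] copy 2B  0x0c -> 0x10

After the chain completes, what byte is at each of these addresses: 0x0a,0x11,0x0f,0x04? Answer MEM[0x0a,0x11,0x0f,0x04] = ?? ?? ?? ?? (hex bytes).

[0] 0x1b->0x04 len=2 : a2 35
[1] 0x25->0x0f len=4 : e1 d1 d2 96
[2] 0x26->0x09 len=7 : d1 d2 96 ee 77 4e ca
[3] 0x0c->0x10 len=2 : ee 77
query mem[0x0a]=0xd2, mem[0x11]=0x77, mem[0x0f]=0xca, mem[0x04]=0xa2

MEM[0x0a,0x11,0x0f,0x04] = d2 77 ca a2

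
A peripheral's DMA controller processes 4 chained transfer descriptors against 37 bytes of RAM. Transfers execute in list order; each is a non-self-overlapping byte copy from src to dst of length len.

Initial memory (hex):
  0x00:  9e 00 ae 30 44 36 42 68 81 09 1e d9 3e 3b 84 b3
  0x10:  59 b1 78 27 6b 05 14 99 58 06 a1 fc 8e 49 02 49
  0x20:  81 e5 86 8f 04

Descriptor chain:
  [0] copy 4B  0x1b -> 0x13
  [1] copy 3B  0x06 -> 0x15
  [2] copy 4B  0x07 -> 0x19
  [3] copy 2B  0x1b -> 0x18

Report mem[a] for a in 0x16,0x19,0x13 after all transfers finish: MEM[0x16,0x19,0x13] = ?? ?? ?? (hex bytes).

MEM[0x16,0x19,0x13] = 68 1e fc

D0: mem[0x13..0x16] <- [fc 8e 49 02]
D1: mem[0x15..0x17] <- [42 68 81]
D2: mem[0x19..0x1c] <- [68 81 09 1e]
D3: mem[0x18..0x19] <- [09 1e]
query mem[0x16]=0x68, mem[0x19]=0x1e, mem[0x13]=0xfc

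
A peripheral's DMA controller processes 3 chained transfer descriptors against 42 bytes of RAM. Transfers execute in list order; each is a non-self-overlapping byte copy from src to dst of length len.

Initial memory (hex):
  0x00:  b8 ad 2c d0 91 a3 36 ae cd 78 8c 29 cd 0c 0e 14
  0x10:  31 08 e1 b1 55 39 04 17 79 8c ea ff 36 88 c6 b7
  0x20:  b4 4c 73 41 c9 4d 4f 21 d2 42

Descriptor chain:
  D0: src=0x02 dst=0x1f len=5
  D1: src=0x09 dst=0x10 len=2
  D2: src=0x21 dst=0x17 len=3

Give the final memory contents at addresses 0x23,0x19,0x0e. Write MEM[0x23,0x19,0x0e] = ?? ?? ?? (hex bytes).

MEM[0x23,0x19,0x0e] = 36 36 0e

  after D0: wrote 5B at 0x1f = 2cd091a336
  after D1: wrote 2B at 0x10 = 788c
  after D2: wrote 3B at 0x17 = 91a336
query mem[0x23]=0x36, mem[0x19]=0x36, mem[0x0e]=0x0e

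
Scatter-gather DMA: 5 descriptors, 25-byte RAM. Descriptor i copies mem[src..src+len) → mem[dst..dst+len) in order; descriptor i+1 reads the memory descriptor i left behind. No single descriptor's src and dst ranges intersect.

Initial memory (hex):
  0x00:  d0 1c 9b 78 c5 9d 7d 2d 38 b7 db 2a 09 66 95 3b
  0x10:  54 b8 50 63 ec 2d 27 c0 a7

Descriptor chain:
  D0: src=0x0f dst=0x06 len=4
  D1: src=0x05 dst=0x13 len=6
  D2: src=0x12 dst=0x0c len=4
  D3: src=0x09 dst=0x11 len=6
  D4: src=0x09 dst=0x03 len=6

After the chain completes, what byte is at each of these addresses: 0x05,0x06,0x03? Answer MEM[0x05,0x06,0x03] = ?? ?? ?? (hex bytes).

MEM[0x05,0x06,0x03] = 2a 50 50

[0] 0x0f->0x06 len=4 : 3b 54 b8 50
[1] 0x05->0x13 len=6 : 9d 3b 54 b8 50 db
[2] 0x12->0x0c len=4 : 50 9d 3b 54
[3] 0x09->0x11 len=6 : 50 db 2a 50 9d 3b
[4] 0x09->0x03 len=6 : 50 db 2a 50 9d 3b
query mem[0x05]=0x2a, mem[0x06]=0x50, mem[0x03]=0x50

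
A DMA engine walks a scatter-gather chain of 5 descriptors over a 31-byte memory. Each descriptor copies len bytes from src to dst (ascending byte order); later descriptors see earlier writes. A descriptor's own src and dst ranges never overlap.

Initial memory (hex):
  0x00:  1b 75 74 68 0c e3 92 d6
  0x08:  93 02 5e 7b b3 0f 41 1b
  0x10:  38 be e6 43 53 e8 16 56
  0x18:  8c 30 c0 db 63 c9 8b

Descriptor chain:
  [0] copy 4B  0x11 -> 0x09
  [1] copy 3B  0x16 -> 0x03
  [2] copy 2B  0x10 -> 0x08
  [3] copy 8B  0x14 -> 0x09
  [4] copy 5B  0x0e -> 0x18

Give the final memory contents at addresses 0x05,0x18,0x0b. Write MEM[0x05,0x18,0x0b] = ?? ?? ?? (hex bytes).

MEM[0x05,0x18,0x0b] = 8c 30 16

D0: mem[0x09..0x0c] <- [be e6 43 53]
D1: mem[0x03..0x05] <- [16 56 8c]
D2: mem[0x08..0x09] <- [38 be]
D3: mem[0x09..0x10] <- [53 e8 16 56 8c 30 c0 db]
D4: mem[0x18..0x1c] <- [30 c0 db be e6]
query mem[0x05]=0x8c, mem[0x18]=0x30, mem[0x0b]=0x16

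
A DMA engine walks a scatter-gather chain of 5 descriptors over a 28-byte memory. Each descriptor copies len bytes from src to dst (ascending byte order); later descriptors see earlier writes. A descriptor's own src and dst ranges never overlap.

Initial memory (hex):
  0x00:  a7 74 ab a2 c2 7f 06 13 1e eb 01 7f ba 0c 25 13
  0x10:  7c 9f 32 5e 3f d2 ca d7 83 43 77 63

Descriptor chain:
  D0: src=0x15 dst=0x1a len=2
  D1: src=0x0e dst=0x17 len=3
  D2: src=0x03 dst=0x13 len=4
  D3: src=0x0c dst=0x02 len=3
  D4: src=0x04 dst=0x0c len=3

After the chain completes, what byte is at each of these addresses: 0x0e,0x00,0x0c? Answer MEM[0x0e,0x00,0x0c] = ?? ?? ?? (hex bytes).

MEM[0x0e,0x00,0x0c] = 06 a7 25

[0] 0x15->0x1a len=2 : d2 ca
[1] 0x0e->0x17 len=3 : 25 13 7c
[2] 0x03->0x13 len=4 : a2 c2 7f 06
[3] 0x0c->0x02 len=3 : ba 0c 25
[4] 0x04->0x0c len=3 : 25 7f 06
query mem[0x0e]=0x06, mem[0x00]=0xa7, mem[0x0c]=0x25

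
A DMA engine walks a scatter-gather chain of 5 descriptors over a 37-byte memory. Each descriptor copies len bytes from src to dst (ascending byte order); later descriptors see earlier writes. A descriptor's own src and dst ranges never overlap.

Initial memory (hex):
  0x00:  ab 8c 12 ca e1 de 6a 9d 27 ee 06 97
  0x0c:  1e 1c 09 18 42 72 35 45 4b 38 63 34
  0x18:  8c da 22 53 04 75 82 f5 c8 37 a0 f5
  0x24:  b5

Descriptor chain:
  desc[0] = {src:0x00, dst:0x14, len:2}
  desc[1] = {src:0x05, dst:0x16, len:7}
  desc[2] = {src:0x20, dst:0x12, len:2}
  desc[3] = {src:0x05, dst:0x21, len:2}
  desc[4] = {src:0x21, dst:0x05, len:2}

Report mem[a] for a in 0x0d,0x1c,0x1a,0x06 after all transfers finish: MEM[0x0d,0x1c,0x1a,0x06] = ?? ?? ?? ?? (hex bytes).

  after D0: wrote 2B at 0x14 = ab8c
  after D1: wrote 7B at 0x16 = de6a9d27ee0697
  after D2: wrote 2B at 0x12 = c837
  after D3: wrote 2B at 0x21 = de6a
  after D4: wrote 2B at 0x05 = de6a
query mem[0x0d]=0x1c, mem[0x1c]=0x97, mem[0x1a]=0xee, mem[0x06]=0x6a

MEM[0x0d,0x1c,0x1a,0x06] = 1c 97 ee 6a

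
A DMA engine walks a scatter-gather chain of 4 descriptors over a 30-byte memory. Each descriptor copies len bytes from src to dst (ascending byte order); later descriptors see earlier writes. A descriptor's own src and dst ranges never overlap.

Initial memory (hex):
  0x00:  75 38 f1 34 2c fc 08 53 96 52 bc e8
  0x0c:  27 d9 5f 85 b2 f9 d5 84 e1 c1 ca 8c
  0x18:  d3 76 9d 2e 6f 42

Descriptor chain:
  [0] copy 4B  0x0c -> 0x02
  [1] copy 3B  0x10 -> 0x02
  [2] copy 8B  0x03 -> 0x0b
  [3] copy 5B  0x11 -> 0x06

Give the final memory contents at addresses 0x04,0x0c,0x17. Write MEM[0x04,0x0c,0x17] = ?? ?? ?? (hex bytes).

#0 dst[0x02+4] := {0x27,0xd9,0x5f,0x85}
#1 dst[0x02+3] := {0xb2,0xf9,0xd5}
#2 dst[0x0b+8] := {0xf9,0xd5,0x85,0x08,0x53,0x96,0x52,0xbc}
#3 dst[0x06+5] := {0x52,0xbc,0x84,0xe1,0xc1}
query mem[0x04]=0xd5, mem[0x0c]=0xd5, mem[0x17]=0x8c

MEM[0x04,0x0c,0x17] = d5 d5 8c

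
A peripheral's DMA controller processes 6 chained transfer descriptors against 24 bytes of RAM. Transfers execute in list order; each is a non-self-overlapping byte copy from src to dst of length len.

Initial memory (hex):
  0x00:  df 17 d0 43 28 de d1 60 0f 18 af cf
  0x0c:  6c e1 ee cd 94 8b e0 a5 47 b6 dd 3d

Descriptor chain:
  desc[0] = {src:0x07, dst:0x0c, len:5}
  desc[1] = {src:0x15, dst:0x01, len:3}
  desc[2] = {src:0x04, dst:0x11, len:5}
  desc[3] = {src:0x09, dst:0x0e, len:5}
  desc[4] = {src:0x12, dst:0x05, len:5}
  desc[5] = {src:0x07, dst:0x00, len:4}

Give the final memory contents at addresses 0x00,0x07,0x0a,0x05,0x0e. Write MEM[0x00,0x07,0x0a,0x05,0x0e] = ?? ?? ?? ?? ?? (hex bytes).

MEM[0x00,0x07,0x0a,0x05,0x0e] = 60 60 af 0f 18

[0] 0x07->0x0c len=5 : 60 0f 18 af cf
[1] 0x15->0x01 len=3 : b6 dd 3d
[2] 0x04->0x11 len=5 : 28 de d1 60 0f
[3] 0x09->0x0e len=5 : 18 af cf 60 0f
[4] 0x12->0x05 len=5 : 0f d1 60 0f dd
[5] 0x07->0x00 len=4 : 60 0f dd af
query mem[0x00]=0x60, mem[0x07]=0x60, mem[0x0a]=0xaf, mem[0x05]=0x0f, mem[0x0e]=0x18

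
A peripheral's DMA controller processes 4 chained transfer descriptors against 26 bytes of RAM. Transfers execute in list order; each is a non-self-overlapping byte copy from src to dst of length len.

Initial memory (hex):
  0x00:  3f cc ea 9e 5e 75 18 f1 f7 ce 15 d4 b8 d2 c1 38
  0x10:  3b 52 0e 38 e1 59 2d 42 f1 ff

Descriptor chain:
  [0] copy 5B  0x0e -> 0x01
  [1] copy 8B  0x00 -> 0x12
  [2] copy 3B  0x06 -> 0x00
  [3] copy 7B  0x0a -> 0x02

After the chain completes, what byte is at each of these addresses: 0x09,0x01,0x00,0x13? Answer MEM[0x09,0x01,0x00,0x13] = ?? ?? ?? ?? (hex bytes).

MEM[0x09,0x01,0x00,0x13] = ce f1 18 c1

D0: mem[0x01..0x05] <- [c1 38 3b 52 0e]
D1: mem[0x12..0x19] <- [3f c1 38 3b 52 0e 18 f1]
D2: mem[0x00..0x02] <- [18 f1 f7]
D3: mem[0x02..0x08] <- [15 d4 b8 d2 c1 38 3b]
query mem[0x09]=0xce, mem[0x01]=0xf1, mem[0x00]=0x18, mem[0x13]=0xc1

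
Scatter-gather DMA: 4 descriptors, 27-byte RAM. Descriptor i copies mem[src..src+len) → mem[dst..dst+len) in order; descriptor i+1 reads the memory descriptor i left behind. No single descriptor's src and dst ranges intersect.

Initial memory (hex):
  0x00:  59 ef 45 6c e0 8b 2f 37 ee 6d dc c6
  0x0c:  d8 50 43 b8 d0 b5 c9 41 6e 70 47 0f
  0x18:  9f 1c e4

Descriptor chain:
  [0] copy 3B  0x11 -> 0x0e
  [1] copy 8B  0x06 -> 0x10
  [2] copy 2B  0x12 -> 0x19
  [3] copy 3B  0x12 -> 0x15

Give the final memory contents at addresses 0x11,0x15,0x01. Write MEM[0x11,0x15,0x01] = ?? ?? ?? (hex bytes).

MEM[0x11,0x15,0x01] = 37 ee ef

#0 dst[0x0e+3] := {0xb5,0xc9,0x41}
#1 dst[0x10+8] := {0x2f,0x37,0xee,0x6d,0xdc,0xc6,0xd8,0x50}
#2 dst[0x19+2] := {0xee,0x6d}
#3 dst[0x15+3] := {0xee,0x6d,0xdc}
query mem[0x11]=0x37, mem[0x15]=0xee, mem[0x01]=0xef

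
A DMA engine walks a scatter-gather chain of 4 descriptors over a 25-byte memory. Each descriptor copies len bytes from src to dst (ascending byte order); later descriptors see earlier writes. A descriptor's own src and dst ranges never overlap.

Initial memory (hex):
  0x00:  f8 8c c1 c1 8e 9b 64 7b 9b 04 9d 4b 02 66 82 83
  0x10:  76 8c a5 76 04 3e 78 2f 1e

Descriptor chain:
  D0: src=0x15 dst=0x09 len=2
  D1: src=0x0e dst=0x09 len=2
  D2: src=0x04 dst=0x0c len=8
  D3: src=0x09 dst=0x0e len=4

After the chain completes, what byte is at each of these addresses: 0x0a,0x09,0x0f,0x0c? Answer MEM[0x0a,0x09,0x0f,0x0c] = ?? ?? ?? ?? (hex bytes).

[0] 0x15->0x09 len=2 : 3e 78
[1] 0x0e->0x09 len=2 : 82 83
[2] 0x04->0x0c len=8 : 8e 9b 64 7b 9b 82 83 4b
[3] 0x09->0x0e len=4 : 82 83 4b 8e
query mem[0x0a]=0x83, mem[0x09]=0x82, mem[0x0f]=0x83, mem[0x0c]=0x8e

MEM[0x0a,0x09,0x0f,0x0c] = 83 82 83 8e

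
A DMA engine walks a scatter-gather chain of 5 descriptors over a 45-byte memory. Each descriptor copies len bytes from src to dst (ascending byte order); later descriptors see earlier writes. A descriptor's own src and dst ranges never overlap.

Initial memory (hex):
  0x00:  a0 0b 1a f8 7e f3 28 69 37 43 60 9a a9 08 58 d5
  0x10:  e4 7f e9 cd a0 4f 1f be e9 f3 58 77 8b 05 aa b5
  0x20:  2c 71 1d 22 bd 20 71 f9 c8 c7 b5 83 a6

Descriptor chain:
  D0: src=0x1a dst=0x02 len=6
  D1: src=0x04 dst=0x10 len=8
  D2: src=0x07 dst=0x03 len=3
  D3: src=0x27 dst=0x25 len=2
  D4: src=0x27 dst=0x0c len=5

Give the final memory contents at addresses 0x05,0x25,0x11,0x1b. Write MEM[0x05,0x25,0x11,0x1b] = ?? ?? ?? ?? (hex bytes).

  after D0: wrote 6B at 0x02 = 58778b05aab5
  after D1: wrote 8B at 0x10 = 8b05aab53743609a
  after D2: wrote 3B at 0x03 = b53743
  after D3: wrote 2B at 0x25 = f9c8
  after D4: wrote 5B at 0x0c = f9c8c7b583
query mem[0x05]=0x43, mem[0x25]=0xf9, mem[0x11]=0x05, mem[0x1b]=0x77

MEM[0x05,0x25,0x11,0x1b] = 43 f9 05 77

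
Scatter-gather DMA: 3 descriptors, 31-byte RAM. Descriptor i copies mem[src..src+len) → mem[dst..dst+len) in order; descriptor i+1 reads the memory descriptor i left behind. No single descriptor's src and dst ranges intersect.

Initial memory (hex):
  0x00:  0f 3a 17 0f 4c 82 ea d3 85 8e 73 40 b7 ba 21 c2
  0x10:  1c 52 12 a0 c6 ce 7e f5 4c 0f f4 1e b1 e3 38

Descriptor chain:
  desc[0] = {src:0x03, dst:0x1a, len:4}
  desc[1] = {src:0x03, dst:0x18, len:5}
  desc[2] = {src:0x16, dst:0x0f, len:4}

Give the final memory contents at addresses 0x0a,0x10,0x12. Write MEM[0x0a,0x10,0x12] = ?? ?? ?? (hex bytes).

[0] 0x03->0x1a len=4 : 0f 4c 82 ea
[1] 0x03->0x18 len=5 : 0f 4c 82 ea d3
[2] 0x16->0x0f len=4 : 7e f5 0f 4c
query mem[0x0a]=0x73, mem[0x10]=0xf5, mem[0x12]=0x4c

MEM[0x0a,0x10,0x12] = 73 f5 4c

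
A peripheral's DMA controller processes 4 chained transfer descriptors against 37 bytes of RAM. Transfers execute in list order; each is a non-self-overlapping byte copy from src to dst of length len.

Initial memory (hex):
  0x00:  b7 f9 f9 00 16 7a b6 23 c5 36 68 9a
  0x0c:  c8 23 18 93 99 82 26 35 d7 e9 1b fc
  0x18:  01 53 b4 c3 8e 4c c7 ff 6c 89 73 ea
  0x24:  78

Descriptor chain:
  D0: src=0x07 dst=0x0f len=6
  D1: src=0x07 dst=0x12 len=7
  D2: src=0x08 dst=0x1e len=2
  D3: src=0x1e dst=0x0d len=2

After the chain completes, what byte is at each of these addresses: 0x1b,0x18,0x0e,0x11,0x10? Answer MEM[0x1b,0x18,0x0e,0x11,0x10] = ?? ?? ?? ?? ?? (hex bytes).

MEM[0x1b,0x18,0x0e,0x11,0x10] = c3 23 36 36 c5

D0: mem[0x0f..0x14] <- [23 c5 36 68 9a c8]
D1: mem[0x12..0x18] <- [23 c5 36 68 9a c8 23]
D2: mem[0x1e..0x1f] <- [c5 36]
D3: mem[0x0d..0x0e] <- [c5 36]
query mem[0x1b]=0xc3, mem[0x18]=0x23, mem[0x0e]=0x36, mem[0x11]=0x36, mem[0x10]=0xc5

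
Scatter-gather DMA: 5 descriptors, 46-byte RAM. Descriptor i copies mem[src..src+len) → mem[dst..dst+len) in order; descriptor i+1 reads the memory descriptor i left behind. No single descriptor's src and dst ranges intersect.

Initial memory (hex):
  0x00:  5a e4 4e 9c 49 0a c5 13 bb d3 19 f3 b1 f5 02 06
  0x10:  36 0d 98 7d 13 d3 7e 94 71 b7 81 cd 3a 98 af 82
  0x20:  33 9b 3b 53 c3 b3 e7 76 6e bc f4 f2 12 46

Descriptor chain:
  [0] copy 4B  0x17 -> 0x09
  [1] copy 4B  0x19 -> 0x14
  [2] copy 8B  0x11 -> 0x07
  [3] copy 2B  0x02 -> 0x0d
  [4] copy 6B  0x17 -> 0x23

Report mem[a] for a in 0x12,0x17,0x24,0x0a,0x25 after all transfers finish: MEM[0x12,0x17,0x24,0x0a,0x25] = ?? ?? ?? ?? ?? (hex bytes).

  after D0: wrote 4B at 0x09 = 9471b781
  after D1: wrote 4B at 0x14 = b781cd3a
  after D2: wrote 8B at 0x07 = 0d987db781cd3a71
  after D3: wrote 2B at 0x0d = 4e9c
  after D4: wrote 6B at 0x23 = 3a71b781cd3a
query mem[0x12]=0x98, mem[0x17]=0x3a, mem[0x24]=0x71, mem[0x0a]=0xb7, mem[0x25]=0xb7

MEM[0x12,0x17,0x24,0x0a,0x25] = 98 3a 71 b7 b7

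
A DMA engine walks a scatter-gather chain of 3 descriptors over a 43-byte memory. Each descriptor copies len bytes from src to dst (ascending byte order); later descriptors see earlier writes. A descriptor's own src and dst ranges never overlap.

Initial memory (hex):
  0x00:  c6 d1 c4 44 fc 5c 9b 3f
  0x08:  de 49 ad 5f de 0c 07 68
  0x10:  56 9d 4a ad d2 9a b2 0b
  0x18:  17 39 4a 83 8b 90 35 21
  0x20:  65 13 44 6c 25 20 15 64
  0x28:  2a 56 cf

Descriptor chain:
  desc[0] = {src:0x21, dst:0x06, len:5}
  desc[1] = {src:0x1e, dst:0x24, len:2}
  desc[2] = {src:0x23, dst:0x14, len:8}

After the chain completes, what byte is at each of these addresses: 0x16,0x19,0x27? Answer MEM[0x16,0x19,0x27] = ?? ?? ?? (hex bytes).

MEM[0x16,0x19,0x27] = 21 2a 64

D0: mem[0x06..0x0a] <- [13 44 6c 25 20]
D1: mem[0x24..0x25] <- [35 21]
D2: mem[0x14..0x1b] <- [6c 35 21 15 64 2a 56 cf]
query mem[0x16]=0x21, mem[0x19]=0x2a, mem[0x27]=0x64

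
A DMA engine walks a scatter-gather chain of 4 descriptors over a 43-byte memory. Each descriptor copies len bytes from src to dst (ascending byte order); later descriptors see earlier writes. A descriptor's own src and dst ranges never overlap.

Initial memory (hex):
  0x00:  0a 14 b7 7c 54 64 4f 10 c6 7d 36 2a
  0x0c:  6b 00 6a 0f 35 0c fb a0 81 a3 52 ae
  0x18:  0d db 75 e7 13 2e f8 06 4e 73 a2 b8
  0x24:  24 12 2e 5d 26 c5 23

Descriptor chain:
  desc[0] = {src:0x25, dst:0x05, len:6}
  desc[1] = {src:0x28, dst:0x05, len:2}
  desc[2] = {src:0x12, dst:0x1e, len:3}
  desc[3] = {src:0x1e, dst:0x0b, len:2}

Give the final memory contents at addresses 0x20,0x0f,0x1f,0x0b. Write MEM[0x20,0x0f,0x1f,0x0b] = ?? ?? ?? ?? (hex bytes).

MEM[0x20,0x0f,0x1f,0x0b] = 81 0f a0 fb

D0: mem[0x05..0x0a] <- [12 2e 5d 26 c5 23]
D1: mem[0x05..0x06] <- [26 c5]
D2: mem[0x1e..0x20] <- [fb a0 81]
D3: mem[0x0b..0x0c] <- [fb a0]
query mem[0x20]=0x81, mem[0x0f]=0x0f, mem[0x1f]=0xa0, mem[0x0b]=0xfb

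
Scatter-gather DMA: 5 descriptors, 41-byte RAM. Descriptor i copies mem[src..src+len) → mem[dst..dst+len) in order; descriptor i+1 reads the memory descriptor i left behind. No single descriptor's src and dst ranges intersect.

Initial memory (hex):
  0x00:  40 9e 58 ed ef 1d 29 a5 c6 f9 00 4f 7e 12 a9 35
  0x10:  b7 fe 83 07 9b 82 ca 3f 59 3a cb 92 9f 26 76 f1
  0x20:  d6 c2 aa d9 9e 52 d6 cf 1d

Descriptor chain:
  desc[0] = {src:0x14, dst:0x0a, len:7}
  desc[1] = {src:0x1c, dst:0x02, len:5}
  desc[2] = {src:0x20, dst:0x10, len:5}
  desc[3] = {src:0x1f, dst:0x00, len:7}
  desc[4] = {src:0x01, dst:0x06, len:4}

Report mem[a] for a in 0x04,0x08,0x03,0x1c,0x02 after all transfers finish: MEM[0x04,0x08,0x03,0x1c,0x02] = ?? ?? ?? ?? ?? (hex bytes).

MEM[0x04,0x08,0x03,0x1c,0x02] = d9 aa aa 9f c2

[0] 0x14->0x0a len=7 : 9b 82 ca 3f 59 3a cb
[1] 0x1c->0x02 len=5 : 9f 26 76 f1 d6
[2] 0x20->0x10 len=5 : d6 c2 aa d9 9e
[3] 0x1f->0x00 len=7 : f1 d6 c2 aa d9 9e 52
[4] 0x01->0x06 len=4 : d6 c2 aa d9
query mem[0x04]=0xd9, mem[0x08]=0xaa, mem[0x03]=0xaa, mem[0x1c]=0x9f, mem[0x02]=0xc2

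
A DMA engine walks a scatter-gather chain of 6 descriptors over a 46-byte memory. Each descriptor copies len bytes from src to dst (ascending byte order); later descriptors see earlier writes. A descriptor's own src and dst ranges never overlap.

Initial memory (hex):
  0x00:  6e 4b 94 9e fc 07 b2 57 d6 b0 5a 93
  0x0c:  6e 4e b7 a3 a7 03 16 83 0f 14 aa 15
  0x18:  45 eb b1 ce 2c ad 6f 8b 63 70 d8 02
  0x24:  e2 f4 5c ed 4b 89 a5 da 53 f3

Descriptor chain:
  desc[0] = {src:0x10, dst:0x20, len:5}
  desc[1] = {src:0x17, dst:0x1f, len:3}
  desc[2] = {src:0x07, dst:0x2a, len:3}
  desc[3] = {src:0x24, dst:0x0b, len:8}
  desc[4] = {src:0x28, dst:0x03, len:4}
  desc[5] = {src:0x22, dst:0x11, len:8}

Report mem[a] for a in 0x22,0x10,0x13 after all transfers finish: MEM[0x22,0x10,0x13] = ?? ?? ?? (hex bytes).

MEM[0x22,0x10,0x13] = 16 89 0f

#0 dst[0x20+5] := {0xa7,0x03,0x16,0x83,0x0f}
#1 dst[0x1f+3] := {0x15,0x45,0xeb}
#2 dst[0x2a+3] := {0x57,0xd6,0xb0}
#3 dst[0x0b+8] := {0x0f,0xf4,0x5c,0xed,0x4b,0x89,0x57,0xd6}
#4 dst[0x03+4] := {0x4b,0x89,0x57,0xd6}
#5 dst[0x11+8] := {0x16,0x83,0x0f,0xf4,0x5c,0xed,0x4b,0x89}
query mem[0x22]=0x16, mem[0x10]=0x89, mem[0x13]=0x0f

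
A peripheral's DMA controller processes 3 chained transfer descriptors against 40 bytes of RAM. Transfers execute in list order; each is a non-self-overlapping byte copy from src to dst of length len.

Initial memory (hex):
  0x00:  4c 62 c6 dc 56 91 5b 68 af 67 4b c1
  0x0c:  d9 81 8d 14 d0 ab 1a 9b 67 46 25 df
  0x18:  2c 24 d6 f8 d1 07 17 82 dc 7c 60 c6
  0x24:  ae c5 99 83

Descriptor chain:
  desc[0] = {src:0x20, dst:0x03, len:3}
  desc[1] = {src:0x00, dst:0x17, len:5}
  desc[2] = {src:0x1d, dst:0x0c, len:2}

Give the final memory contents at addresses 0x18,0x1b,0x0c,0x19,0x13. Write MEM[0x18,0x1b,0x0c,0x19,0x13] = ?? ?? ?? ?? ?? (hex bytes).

MEM[0x18,0x1b,0x0c,0x19,0x13] = 62 7c 07 c6 9b

D0: mem[0x03..0x05] <- [dc 7c 60]
D1: mem[0x17..0x1b] <- [4c 62 c6 dc 7c]
D2: mem[0x0c..0x0d] <- [07 17]
query mem[0x18]=0x62, mem[0x1b]=0x7c, mem[0x0c]=0x07, mem[0x19]=0xc6, mem[0x13]=0x9b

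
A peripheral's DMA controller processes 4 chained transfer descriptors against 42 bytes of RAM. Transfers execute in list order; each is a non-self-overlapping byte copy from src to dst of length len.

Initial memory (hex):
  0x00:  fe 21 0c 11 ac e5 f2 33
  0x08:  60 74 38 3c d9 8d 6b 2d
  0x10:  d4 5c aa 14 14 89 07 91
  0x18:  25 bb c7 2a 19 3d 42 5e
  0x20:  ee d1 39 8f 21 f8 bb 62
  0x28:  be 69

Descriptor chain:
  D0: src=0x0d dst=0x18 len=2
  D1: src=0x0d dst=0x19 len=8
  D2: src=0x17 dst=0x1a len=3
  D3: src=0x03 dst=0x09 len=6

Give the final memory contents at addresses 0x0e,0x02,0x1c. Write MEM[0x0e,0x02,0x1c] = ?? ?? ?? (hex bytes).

#0 dst[0x18+2] := {0x8d,0x6b}
#1 dst[0x19+8] := {0x8d,0x6b,0x2d,0xd4,0x5c,0xaa,0x14,0x14}
#2 dst[0x1a+3] := {0x91,0x8d,0x8d}
#3 dst[0x09+6] := {0x11,0xac,0xe5,0xf2,0x33,0x60}
query mem[0x0e]=0x60, mem[0x02]=0x0c, mem[0x1c]=0x8d

MEM[0x0e,0x02,0x1c] = 60 0c 8d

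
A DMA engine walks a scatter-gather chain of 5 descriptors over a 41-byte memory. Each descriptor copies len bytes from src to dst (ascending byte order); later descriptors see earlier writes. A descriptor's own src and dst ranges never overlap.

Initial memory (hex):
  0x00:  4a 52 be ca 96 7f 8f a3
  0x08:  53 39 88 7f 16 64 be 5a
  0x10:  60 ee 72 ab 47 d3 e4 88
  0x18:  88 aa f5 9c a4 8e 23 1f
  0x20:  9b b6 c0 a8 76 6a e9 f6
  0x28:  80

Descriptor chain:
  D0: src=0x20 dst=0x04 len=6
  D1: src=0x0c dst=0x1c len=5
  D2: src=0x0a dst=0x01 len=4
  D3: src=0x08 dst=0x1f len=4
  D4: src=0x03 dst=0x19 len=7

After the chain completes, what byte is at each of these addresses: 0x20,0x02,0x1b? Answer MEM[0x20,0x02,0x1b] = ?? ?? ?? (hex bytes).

#0 dst[0x04+6] := {0x9b,0xb6,0xc0,0xa8,0x76,0x6a}
#1 dst[0x1c+5] := {0x16,0x64,0xbe,0x5a,0x60}
#2 dst[0x01+4] := {0x88,0x7f,0x16,0x64}
#3 dst[0x1f+4] := {0x76,0x6a,0x88,0x7f}
#4 dst[0x19+7] := {0x16,0x64,0xb6,0xc0,0xa8,0x76,0x6a}
query mem[0x20]=0x6a, mem[0x02]=0x7f, mem[0x1b]=0xb6

MEM[0x20,0x02,0x1b] = 6a 7f b6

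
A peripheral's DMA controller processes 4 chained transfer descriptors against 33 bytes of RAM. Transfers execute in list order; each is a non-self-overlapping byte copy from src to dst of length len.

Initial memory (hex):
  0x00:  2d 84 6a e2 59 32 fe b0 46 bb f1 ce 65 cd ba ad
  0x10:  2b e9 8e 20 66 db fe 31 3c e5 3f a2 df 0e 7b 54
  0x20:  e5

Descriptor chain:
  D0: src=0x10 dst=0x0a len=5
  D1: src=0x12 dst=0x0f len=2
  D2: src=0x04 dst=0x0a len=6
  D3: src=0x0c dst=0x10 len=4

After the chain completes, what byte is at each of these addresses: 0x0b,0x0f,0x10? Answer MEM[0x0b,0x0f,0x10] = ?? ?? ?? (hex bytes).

[0] 0x10->0x0a len=5 : 2b e9 8e 20 66
[1] 0x12->0x0f len=2 : 8e 20
[2] 0x04->0x0a len=6 : 59 32 fe b0 46 bb
[3] 0x0c->0x10 len=4 : fe b0 46 bb
query mem[0x0b]=0x32, mem[0x0f]=0xbb, mem[0x10]=0xfe

MEM[0x0b,0x0f,0x10] = 32 bb fe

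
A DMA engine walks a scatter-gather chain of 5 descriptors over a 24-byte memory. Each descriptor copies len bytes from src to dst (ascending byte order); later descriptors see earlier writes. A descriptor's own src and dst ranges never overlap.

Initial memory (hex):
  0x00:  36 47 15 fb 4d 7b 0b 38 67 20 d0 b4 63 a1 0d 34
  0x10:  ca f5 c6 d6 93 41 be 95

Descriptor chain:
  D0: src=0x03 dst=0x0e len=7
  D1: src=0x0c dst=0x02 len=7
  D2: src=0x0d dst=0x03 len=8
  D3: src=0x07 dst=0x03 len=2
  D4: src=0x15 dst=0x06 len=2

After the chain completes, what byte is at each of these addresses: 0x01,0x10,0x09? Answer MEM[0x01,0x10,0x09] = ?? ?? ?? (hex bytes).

MEM[0x01,0x10,0x09] = 47 7b 67

  after D0: wrote 7B at 0x0e = fb4d7b0b386720
  after D1: wrote 7B at 0x02 = 63a1fb4d7b0b38
  after D2: wrote 8B at 0x03 = a1fb4d7b0b386720
  after D3: wrote 2B at 0x03 = 0b38
  after D4: wrote 2B at 0x06 = 41be
query mem[0x01]=0x47, mem[0x10]=0x7b, mem[0x09]=0x67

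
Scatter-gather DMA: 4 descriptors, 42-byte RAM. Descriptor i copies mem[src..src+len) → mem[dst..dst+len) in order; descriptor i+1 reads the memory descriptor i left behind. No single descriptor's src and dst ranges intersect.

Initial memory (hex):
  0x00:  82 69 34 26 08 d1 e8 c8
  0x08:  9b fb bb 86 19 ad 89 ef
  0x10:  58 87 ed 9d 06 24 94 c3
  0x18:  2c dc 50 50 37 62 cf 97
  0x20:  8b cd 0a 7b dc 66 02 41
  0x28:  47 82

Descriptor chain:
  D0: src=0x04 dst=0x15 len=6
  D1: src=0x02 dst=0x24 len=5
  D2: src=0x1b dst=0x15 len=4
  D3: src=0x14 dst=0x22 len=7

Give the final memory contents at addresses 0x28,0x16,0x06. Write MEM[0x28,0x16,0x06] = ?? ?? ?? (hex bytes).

MEM[0x28,0x16,0x06] = fb 37 e8

D0: mem[0x15..0x1a] <- [08 d1 e8 c8 9b fb]
D1: mem[0x24..0x28] <- [34 26 08 d1 e8]
D2: mem[0x15..0x18] <- [50 37 62 cf]
D3: mem[0x22..0x28] <- [06 50 37 62 cf 9b fb]
query mem[0x28]=0xfb, mem[0x16]=0x37, mem[0x06]=0xe8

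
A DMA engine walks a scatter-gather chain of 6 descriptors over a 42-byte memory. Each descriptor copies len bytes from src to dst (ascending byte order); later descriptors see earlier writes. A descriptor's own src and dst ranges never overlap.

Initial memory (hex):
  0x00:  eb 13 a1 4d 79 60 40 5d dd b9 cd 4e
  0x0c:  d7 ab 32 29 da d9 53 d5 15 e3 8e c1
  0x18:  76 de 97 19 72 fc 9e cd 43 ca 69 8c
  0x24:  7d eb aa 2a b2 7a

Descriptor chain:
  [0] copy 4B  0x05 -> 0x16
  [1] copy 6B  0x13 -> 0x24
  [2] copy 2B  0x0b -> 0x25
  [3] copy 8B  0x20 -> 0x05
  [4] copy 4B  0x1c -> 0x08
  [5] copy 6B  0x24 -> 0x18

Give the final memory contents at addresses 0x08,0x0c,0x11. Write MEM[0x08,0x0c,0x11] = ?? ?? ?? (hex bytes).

#0 dst[0x16+4] := {0x60,0x40,0x5d,0xdd}
#1 dst[0x24+6] := {0xd5,0x15,0xe3,0x60,0x40,0x5d}
#2 dst[0x25+2] := {0x4e,0xd7}
#3 dst[0x05+8] := {0x43,0xca,0x69,0x8c,0xd5,0x4e,0xd7,0x60}
#4 dst[0x08+4] := {0x72,0xfc,0x9e,0xcd}
#5 dst[0x18+6] := {0xd5,0x4e,0xd7,0x60,0x40,0x5d}
query mem[0x08]=0x72, mem[0x0c]=0x60, mem[0x11]=0xd9

MEM[0x08,0x0c,0x11] = 72 60 d9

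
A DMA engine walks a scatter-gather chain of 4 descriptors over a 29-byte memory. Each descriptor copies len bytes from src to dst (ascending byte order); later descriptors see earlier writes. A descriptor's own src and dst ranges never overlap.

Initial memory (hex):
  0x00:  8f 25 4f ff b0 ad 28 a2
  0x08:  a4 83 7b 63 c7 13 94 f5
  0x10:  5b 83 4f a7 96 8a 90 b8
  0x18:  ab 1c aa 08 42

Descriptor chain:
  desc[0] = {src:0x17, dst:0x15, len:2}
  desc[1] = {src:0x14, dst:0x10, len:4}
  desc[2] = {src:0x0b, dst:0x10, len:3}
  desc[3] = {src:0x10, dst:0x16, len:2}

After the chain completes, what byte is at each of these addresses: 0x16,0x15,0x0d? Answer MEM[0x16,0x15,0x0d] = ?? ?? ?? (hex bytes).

MEM[0x16,0x15,0x0d] = 63 b8 13

  after D0: wrote 2B at 0x15 = b8ab
  after D1: wrote 4B at 0x10 = 96b8abb8
  after D2: wrote 3B at 0x10 = 63c713
  after D3: wrote 2B at 0x16 = 63c7
query mem[0x16]=0x63, mem[0x15]=0xb8, mem[0x0d]=0x13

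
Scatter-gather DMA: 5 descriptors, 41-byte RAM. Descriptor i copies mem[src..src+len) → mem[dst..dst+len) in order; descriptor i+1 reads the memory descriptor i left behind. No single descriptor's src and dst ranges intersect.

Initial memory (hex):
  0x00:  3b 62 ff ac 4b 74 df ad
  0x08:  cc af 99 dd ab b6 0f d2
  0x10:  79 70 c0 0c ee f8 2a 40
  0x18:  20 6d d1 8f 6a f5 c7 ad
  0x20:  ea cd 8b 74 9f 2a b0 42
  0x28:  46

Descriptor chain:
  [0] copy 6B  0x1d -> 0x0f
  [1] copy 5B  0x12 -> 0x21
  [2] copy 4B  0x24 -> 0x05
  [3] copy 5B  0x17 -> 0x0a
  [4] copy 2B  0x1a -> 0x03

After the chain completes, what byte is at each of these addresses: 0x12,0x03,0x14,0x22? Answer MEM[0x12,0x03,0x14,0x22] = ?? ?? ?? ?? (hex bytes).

D0: mem[0x0f..0x14] <- [f5 c7 ad ea cd 8b]
D1: mem[0x21..0x25] <- [ea cd 8b f8 2a]
D2: mem[0x05..0x08] <- [f8 2a b0 42]
D3: mem[0x0a..0x0e] <- [40 20 6d d1 8f]
D4: mem[0x03..0x04] <- [d1 8f]
query mem[0x12]=0xea, mem[0x03]=0xd1, mem[0x14]=0x8b, mem[0x22]=0xcd

MEM[0x12,0x03,0x14,0x22] = ea d1 8b cd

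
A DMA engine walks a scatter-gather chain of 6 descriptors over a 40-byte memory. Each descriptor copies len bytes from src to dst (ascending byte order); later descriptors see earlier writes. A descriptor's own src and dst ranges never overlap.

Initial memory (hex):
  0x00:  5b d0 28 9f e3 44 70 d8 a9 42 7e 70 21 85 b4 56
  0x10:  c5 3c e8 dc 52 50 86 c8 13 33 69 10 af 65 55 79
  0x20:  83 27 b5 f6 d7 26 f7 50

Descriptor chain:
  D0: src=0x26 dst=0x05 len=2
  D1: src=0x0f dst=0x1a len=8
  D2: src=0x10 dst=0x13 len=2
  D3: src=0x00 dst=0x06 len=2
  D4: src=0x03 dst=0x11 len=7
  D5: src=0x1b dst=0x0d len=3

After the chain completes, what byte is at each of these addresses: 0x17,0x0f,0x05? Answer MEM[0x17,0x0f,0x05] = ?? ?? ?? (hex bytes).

[0] 0x26->0x05 len=2 : f7 50
[1] 0x0f->0x1a len=8 : 56 c5 3c e8 dc 52 50 86
[2] 0x10->0x13 len=2 : c5 3c
[3] 0x00->0x06 len=2 : 5b d0
[4] 0x03->0x11 len=7 : 9f e3 f7 5b d0 a9 42
[5] 0x1b->0x0d len=3 : c5 3c e8
query mem[0x17]=0x42, mem[0x0f]=0xe8, mem[0x05]=0xf7

MEM[0x17,0x0f,0x05] = 42 e8 f7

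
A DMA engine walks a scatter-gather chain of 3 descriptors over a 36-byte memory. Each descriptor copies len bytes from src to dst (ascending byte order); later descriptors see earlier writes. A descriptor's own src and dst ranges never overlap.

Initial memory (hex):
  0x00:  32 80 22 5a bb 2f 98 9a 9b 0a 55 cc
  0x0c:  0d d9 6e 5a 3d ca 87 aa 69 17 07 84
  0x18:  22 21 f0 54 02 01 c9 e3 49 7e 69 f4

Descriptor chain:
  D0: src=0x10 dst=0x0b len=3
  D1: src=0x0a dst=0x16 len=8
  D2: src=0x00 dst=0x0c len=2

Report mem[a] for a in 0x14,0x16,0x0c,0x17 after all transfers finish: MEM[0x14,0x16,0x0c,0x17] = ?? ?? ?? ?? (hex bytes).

  after D0: wrote 3B at 0x0b = 3dca87
  after D1: wrote 8B at 0x16 = 553dca876e5a3dca
  after D2: wrote 2B at 0x0c = 3280
query mem[0x14]=0x69, mem[0x16]=0x55, mem[0x0c]=0x32, mem[0x17]=0x3d

MEM[0x14,0x16,0x0c,0x17] = 69 55 32 3d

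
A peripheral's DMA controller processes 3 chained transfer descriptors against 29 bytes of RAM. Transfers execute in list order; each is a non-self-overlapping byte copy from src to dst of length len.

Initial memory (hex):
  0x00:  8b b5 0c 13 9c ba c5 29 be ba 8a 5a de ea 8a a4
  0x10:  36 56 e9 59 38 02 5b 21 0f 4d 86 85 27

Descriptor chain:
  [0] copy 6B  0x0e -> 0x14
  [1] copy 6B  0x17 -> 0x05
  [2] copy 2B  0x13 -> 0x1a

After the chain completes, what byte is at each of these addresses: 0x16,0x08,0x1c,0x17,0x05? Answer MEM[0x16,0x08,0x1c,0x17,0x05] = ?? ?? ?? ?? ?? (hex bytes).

#0 dst[0x14+6] := {0x8a,0xa4,0x36,0x56,0xe9,0x59}
#1 dst[0x05+6] := {0x56,0xe9,0x59,0x86,0x85,0x27}
#2 dst[0x1a+2] := {0x59,0x8a}
query mem[0x16]=0x36, mem[0x08]=0x86, mem[0x1c]=0x27, mem[0x17]=0x56, mem[0x05]=0x56

MEM[0x16,0x08,0x1c,0x17,0x05] = 36 86 27 56 56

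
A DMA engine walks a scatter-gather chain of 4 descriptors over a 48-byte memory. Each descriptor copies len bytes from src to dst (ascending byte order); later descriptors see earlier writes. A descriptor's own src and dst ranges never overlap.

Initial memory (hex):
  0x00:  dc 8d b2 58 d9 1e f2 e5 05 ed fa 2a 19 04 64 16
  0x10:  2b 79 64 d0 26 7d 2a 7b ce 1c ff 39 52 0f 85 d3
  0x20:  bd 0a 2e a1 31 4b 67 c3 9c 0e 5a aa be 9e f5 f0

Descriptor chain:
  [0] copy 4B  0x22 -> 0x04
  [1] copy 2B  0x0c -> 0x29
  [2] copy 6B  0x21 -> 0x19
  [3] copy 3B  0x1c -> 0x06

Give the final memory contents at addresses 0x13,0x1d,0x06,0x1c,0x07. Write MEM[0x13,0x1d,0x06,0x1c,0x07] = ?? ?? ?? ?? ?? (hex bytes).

[0] 0x22->0x04 len=4 : 2e a1 31 4b
[1] 0x0c->0x29 len=2 : 19 04
[2] 0x21->0x19 len=6 : 0a 2e a1 31 4b 67
[3] 0x1c->0x06 len=3 : 31 4b 67
query mem[0x13]=0xd0, mem[0x1d]=0x4b, mem[0x06]=0x31, mem[0x1c]=0x31, mem[0x07]=0x4b

MEM[0x13,0x1d,0x06,0x1c,0x07] = d0 4b 31 31 4b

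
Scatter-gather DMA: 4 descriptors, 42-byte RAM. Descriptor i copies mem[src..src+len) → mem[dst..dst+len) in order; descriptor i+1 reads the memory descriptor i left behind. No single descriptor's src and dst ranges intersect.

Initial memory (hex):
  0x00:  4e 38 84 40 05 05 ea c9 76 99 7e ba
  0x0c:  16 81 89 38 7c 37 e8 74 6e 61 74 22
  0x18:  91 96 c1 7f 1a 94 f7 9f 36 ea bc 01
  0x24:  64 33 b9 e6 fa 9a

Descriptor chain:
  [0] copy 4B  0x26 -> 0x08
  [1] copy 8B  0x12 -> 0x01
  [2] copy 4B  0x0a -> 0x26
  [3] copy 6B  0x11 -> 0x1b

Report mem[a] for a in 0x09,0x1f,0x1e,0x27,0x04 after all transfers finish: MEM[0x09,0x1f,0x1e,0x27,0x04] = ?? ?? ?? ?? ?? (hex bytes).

#0 dst[0x08+4] := {0xb9,0xe6,0xfa,0x9a}
#1 dst[0x01+8] := {0xe8,0x74,0x6e,0x61,0x74,0x22,0x91,0x96}
#2 dst[0x26+4] := {0xfa,0x9a,0x16,0x81}
#3 dst[0x1b+6] := {0x37,0xe8,0x74,0x6e,0x61,0x74}
query mem[0x09]=0xe6, mem[0x1f]=0x61, mem[0x1e]=0x6e, mem[0x27]=0x9a, mem[0x04]=0x61

MEM[0x09,0x1f,0x1e,0x27,0x04] = e6 61 6e 9a 61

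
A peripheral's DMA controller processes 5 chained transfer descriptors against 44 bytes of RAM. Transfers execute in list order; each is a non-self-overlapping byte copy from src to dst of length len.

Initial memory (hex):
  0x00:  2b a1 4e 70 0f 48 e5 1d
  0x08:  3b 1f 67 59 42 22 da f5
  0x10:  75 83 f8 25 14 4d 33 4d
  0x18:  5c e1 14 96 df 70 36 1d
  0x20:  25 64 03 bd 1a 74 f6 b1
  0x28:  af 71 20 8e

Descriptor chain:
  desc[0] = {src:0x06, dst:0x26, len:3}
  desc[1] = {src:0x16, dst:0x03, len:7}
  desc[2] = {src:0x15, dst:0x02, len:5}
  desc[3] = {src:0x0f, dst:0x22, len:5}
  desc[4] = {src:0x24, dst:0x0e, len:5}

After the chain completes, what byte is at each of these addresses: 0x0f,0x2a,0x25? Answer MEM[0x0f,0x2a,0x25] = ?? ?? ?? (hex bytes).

[0] 0x06->0x26 len=3 : e5 1d 3b
[1] 0x16->0x03 len=7 : 33 4d 5c e1 14 96 df
[2] 0x15->0x02 len=5 : 4d 33 4d 5c e1
[3] 0x0f->0x22 len=5 : f5 75 83 f8 25
[4] 0x24->0x0e len=5 : 83 f8 25 1d 3b
query mem[0x0f]=0xf8, mem[0x2a]=0x20, mem[0x25]=0xf8

MEM[0x0f,0x2a,0x25] = f8 20 f8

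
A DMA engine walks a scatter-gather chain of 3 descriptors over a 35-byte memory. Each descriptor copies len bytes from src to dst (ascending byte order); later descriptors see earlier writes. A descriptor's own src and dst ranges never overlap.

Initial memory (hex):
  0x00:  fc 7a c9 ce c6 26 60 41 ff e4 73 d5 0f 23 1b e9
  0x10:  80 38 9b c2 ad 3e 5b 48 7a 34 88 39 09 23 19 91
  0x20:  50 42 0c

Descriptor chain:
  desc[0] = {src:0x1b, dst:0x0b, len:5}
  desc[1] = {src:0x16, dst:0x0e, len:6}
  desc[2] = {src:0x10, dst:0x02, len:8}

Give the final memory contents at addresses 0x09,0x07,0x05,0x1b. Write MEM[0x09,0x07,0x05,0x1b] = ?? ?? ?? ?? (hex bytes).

MEM[0x09,0x07,0x05,0x1b] = 48 3e 39 39

[0] 0x1b->0x0b len=5 : 39 09 23 19 91
[1] 0x16->0x0e len=6 : 5b 48 7a 34 88 39
[2] 0x10->0x02 len=8 : 7a 34 88 39 ad 3e 5b 48
query mem[0x09]=0x48, mem[0x07]=0x3e, mem[0x05]=0x39, mem[0x1b]=0x39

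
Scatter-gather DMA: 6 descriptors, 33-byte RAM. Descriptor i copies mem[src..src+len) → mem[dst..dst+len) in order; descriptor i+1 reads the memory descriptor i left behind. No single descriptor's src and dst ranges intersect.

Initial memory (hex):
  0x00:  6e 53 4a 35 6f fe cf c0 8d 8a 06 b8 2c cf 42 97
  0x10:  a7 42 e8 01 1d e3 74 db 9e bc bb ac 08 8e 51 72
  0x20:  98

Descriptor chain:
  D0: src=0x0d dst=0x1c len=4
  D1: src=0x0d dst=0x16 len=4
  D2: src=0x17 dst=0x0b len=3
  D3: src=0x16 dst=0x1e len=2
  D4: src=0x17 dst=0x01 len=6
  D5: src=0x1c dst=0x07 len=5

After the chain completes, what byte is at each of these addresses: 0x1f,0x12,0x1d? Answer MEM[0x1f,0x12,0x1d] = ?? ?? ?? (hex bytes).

MEM[0x1f,0x12,0x1d] = 42 e8 42

D0: mem[0x1c..0x1f] <- [cf 42 97 a7]
D1: mem[0x16..0x19] <- [cf 42 97 a7]
D2: mem[0x0b..0x0d] <- [42 97 a7]
D3: mem[0x1e..0x1f] <- [cf 42]
D4: mem[0x01..0x06] <- [42 97 a7 bb ac cf]
D5: mem[0x07..0x0b] <- [cf 42 cf 42 98]
query mem[0x1f]=0x42, mem[0x12]=0xe8, mem[0x1d]=0x42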